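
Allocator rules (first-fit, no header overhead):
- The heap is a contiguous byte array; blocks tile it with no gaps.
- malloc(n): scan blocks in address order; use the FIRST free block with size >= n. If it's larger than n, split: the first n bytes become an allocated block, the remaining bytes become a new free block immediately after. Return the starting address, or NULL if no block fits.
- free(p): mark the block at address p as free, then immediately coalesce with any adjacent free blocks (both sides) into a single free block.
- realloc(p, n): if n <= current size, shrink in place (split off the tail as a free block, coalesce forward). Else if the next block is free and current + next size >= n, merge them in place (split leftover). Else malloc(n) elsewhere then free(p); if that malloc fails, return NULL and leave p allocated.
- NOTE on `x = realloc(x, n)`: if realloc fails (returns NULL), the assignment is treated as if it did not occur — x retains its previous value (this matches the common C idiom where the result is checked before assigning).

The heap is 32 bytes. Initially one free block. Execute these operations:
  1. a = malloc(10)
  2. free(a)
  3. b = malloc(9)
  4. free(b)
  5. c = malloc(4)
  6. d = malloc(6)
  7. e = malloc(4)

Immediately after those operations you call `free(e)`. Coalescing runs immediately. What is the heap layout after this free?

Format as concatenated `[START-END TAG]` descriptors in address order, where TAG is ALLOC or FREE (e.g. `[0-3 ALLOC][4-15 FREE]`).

Answer: [0-3 ALLOC][4-9 ALLOC][10-31 FREE]

Derivation:
Op 1: a = malloc(10) -> a = 0; heap: [0-9 ALLOC][10-31 FREE]
Op 2: free(a) -> (freed a); heap: [0-31 FREE]
Op 3: b = malloc(9) -> b = 0; heap: [0-8 ALLOC][9-31 FREE]
Op 4: free(b) -> (freed b); heap: [0-31 FREE]
Op 5: c = malloc(4) -> c = 0; heap: [0-3 ALLOC][4-31 FREE]
Op 6: d = malloc(6) -> d = 4; heap: [0-3 ALLOC][4-9 ALLOC][10-31 FREE]
Op 7: e = malloc(4) -> e = 10; heap: [0-3 ALLOC][4-9 ALLOC][10-13 ALLOC][14-31 FREE]
free(e): e = 10 -> block [10-13 ALLOC]; mark free, coalesce with adjacent free neighbors -> [0-3 ALLOC][4-9 ALLOC][10-31 FREE]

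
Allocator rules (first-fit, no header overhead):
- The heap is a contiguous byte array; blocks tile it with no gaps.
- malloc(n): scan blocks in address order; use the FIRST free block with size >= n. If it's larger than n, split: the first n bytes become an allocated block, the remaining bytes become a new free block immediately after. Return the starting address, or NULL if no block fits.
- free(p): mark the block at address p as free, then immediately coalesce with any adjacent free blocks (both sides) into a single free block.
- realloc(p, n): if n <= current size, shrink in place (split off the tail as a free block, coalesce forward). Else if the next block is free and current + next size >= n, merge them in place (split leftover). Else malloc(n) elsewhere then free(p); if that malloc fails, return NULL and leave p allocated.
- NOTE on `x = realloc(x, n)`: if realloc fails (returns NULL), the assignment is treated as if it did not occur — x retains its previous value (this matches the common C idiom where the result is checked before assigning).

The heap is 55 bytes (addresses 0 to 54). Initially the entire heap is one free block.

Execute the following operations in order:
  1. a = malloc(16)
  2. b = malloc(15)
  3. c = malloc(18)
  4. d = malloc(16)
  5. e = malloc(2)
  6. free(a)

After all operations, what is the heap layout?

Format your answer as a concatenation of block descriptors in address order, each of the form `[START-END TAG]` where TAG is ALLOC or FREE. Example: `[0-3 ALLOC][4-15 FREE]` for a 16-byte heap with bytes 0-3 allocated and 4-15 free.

Op 1: a = malloc(16) -> a = 0; heap: [0-15 ALLOC][16-54 FREE]
Op 2: b = malloc(15) -> b = 16; heap: [0-15 ALLOC][16-30 ALLOC][31-54 FREE]
Op 3: c = malloc(18) -> c = 31; heap: [0-15 ALLOC][16-30 ALLOC][31-48 ALLOC][49-54 FREE]
Op 4: d = malloc(16) -> d = NULL; heap: [0-15 ALLOC][16-30 ALLOC][31-48 ALLOC][49-54 FREE]
Op 5: e = malloc(2) -> e = 49; heap: [0-15 ALLOC][16-30 ALLOC][31-48 ALLOC][49-50 ALLOC][51-54 FREE]
Op 6: free(a) -> (freed a); heap: [0-15 FREE][16-30 ALLOC][31-48 ALLOC][49-50 ALLOC][51-54 FREE]

Answer: [0-15 FREE][16-30 ALLOC][31-48 ALLOC][49-50 ALLOC][51-54 FREE]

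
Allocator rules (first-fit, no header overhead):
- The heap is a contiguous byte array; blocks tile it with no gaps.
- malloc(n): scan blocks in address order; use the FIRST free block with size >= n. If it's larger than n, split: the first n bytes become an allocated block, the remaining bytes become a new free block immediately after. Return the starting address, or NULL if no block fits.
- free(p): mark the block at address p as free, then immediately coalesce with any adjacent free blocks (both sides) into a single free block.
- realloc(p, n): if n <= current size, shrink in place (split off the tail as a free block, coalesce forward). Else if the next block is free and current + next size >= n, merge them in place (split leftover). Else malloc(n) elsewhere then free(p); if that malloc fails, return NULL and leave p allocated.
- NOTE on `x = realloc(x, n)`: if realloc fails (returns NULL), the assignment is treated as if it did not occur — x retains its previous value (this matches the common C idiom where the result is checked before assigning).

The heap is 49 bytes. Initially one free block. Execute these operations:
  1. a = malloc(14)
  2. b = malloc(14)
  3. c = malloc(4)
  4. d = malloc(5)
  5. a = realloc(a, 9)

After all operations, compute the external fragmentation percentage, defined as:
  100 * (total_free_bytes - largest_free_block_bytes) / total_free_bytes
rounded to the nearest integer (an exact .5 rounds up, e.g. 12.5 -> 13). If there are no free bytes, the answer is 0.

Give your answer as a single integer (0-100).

Answer: 29

Derivation:
Op 1: a = malloc(14) -> a = 0; heap: [0-13 ALLOC][14-48 FREE]
Op 2: b = malloc(14) -> b = 14; heap: [0-13 ALLOC][14-27 ALLOC][28-48 FREE]
Op 3: c = malloc(4) -> c = 28; heap: [0-13 ALLOC][14-27 ALLOC][28-31 ALLOC][32-48 FREE]
Op 4: d = malloc(5) -> d = 32; heap: [0-13 ALLOC][14-27 ALLOC][28-31 ALLOC][32-36 ALLOC][37-48 FREE]
Op 5: a = realloc(a, 9) -> a = 0; heap: [0-8 ALLOC][9-13 FREE][14-27 ALLOC][28-31 ALLOC][32-36 ALLOC][37-48 FREE]
Free blocks: [5 12] total_free=17 largest=12 -> 100*(17-12)/17 = 500/17 ≈ 29.412 -> rounds to 29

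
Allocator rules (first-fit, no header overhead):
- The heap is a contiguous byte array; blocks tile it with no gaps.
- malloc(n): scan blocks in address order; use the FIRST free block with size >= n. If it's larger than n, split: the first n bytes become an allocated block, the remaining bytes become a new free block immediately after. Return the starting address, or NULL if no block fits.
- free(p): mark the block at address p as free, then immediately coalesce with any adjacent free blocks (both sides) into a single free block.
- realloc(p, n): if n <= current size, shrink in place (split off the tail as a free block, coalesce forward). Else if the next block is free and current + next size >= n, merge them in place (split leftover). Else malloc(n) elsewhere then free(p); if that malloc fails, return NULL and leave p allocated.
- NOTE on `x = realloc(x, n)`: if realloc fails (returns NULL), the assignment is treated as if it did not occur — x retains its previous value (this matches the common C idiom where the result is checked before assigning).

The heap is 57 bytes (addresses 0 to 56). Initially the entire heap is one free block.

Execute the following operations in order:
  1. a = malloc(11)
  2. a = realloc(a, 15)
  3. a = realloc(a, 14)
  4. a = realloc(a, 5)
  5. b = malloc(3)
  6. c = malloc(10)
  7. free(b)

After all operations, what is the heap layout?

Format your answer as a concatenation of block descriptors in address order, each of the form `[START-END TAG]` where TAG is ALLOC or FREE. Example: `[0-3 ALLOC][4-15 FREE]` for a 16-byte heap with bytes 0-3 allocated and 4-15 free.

Op 1: a = malloc(11) -> a = 0; heap: [0-10 ALLOC][11-56 FREE]
Op 2: a = realloc(a, 15) -> a = 0; heap: [0-14 ALLOC][15-56 FREE]
Op 3: a = realloc(a, 14) -> a = 0; heap: [0-13 ALLOC][14-56 FREE]
Op 4: a = realloc(a, 5) -> a = 0; heap: [0-4 ALLOC][5-56 FREE]
Op 5: b = malloc(3) -> b = 5; heap: [0-4 ALLOC][5-7 ALLOC][8-56 FREE]
Op 6: c = malloc(10) -> c = 8; heap: [0-4 ALLOC][5-7 ALLOC][8-17 ALLOC][18-56 FREE]
Op 7: free(b) -> (freed b); heap: [0-4 ALLOC][5-7 FREE][8-17 ALLOC][18-56 FREE]

Answer: [0-4 ALLOC][5-7 FREE][8-17 ALLOC][18-56 FREE]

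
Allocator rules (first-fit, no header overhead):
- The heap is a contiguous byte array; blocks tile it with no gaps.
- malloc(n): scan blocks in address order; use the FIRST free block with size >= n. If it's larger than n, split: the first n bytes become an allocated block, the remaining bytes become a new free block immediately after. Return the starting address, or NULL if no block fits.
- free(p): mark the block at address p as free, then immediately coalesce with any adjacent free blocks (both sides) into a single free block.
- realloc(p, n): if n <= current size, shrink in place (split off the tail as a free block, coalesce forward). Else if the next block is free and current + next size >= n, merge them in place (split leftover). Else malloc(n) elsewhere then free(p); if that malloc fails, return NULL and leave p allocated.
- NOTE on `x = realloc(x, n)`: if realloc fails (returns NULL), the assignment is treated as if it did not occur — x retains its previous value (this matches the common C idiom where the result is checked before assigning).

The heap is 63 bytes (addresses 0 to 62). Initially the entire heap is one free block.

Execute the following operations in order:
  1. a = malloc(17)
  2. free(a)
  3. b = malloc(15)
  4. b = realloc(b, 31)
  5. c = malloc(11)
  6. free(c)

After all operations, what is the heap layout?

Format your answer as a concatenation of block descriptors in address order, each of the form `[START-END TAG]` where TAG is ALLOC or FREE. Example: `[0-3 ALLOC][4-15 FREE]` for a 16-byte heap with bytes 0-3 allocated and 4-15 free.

Answer: [0-30 ALLOC][31-62 FREE]

Derivation:
Op 1: a = malloc(17) -> a = 0; heap: [0-16 ALLOC][17-62 FREE]
Op 2: free(a) -> (freed a); heap: [0-62 FREE]
Op 3: b = malloc(15) -> b = 0; heap: [0-14 ALLOC][15-62 FREE]
Op 4: b = realloc(b, 31) -> b = 0; heap: [0-30 ALLOC][31-62 FREE]
Op 5: c = malloc(11) -> c = 31; heap: [0-30 ALLOC][31-41 ALLOC][42-62 FREE]
Op 6: free(c) -> (freed c); heap: [0-30 ALLOC][31-62 FREE]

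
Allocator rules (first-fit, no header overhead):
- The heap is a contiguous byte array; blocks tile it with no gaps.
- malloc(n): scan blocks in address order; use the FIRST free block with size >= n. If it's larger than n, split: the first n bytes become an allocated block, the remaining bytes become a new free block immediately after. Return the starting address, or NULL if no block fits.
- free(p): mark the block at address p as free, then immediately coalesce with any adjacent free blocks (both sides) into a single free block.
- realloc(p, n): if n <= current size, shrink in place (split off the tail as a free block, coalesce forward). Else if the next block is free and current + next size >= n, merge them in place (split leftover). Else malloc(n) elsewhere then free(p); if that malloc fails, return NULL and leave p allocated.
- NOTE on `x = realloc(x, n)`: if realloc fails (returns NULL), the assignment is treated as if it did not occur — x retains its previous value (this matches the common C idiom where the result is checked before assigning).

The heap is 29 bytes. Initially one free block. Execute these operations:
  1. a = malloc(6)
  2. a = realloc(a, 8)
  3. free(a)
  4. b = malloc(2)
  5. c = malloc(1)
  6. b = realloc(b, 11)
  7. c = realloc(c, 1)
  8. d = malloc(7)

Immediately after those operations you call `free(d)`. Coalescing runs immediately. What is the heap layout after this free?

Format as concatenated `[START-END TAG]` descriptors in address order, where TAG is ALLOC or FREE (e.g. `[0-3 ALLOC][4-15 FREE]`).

Op 1: a = malloc(6) -> a = 0; heap: [0-5 ALLOC][6-28 FREE]
Op 2: a = realloc(a, 8) -> a = 0; heap: [0-7 ALLOC][8-28 FREE]
Op 3: free(a) -> (freed a); heap: [0-28 FREE]
Op 4: b = malloc(2) -> b = 0; heap: [0-1 ALLOC][2-28 FREE]
Op 5: c = malloc(1) -> c = 2; heap: [0-1 ALLOC][2-2 ALLOC][3-28 FREE]
Op 6: b = realloc(b, 11) -> b = 3; heap: [0-1 FREE][2-2 ALLOC][3-13 ALLOC][14-28 FREE]
Op 7: c = realloc(c, 1) -> c = 2; heap: [0-1 FREE][2-2 ALLOC][3-13 ALLOC][14-28 FREE]
Op 8: d = malloc(7) -> d = 14; heap: [0-1 FREE][2-2 ALLOC][3-13 ALLOC][14-20 ALLOC][21-28 FREE]
free(d): d = 14 -> block [14-20 ALLOC]; mark free, coalesce with adjacent free neighbors -> [0-1 FREE][2-2 ALLOC][3-13 ALLOC][14-28 FREE]

Answer: [0-1 FREE][2-2 ALLOC][3-13 ALLOC][14-28 FREE]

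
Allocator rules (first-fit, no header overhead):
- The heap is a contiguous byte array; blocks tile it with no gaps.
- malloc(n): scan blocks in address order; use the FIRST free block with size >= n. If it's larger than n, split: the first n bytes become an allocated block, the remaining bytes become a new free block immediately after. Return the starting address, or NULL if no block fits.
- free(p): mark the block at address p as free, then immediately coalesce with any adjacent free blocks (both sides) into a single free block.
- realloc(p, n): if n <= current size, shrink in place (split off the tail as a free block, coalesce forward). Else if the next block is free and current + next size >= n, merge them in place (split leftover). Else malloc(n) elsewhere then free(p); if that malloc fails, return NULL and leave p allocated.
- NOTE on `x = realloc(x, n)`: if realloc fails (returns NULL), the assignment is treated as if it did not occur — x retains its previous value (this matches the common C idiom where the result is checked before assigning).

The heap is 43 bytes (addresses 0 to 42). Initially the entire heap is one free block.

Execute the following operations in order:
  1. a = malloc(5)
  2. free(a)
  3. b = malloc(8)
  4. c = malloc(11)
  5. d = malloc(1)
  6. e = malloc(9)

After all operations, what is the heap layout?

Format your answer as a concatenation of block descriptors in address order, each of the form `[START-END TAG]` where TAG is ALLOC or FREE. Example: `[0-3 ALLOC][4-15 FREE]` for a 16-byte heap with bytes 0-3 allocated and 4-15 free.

Op 1: a = malloc(5) -> a = 0; heap: [0-4 ALLOC][5-42 FREE]
Op 2: free(a) -> (freed a); heap: [0-42 FREE]
Op 3: b = malloc(8) -> b = 0; heap: [0-7 ALLOC][8-42 FREE]
Op 4: c = malloc(11) -> c = 8; heap: [0-7 ALLOC][8-18 ALLOC][19-42 FREE]
Op 5: d = malloc(1) -> d = 19; heap: [0-7 ALLOC][8-18 ALLOC][19-19 ALLOC][20-42 FREE]
Op 6: e = malloc(9) -> e = 20; heap: [0-7 ALLOC][8-18 ALLOC][19-19 ALLOC][20-28 ALLOC][29-42 FREE]

Answer: [0-7 ALLOC][8-18 ALLOC][19-19 ALLOC][20-28 ALLOC][29-42 FREE]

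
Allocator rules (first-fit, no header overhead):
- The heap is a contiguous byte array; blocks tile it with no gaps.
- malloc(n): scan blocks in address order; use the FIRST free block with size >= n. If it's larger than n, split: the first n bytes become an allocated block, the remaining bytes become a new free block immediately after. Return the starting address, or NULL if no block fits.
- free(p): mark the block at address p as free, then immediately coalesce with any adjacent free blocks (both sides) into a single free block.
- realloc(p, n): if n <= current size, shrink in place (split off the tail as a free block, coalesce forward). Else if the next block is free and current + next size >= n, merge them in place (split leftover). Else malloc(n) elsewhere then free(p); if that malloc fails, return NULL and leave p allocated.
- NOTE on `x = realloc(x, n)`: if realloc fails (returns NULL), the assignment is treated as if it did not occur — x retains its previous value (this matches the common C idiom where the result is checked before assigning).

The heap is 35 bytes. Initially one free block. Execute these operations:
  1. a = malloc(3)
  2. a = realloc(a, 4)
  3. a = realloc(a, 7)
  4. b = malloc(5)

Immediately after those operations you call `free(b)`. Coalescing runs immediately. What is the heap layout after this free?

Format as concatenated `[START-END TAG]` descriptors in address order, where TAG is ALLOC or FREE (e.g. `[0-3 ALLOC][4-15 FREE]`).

Answer: [0-6 ALLOC][7-34 FREE]

Derivation:
Op 1: a = malloc(3) -> a = 0; heap: [0-2 ALLOC][3-34 FREE]
Op 2: a = realloc(a, 4) -> a = 0; heap: [0-3 ALLOC][4-34 FREE]
Op 3: a = realloc(a, 7) -> a = 0; heap: [0-6 ALLOC][7-34 FREE]
Op 4: b = malloc(5) -> b = 7; heap: [0-6 ALLOC][7-11 ALLOC][12-34 FREE]
free(b): b = 7 -> block [7-11 ALLOC]; mark free, coalesce with adjacent free neighbors -> [0-6 ALLOC][7-34 FREE]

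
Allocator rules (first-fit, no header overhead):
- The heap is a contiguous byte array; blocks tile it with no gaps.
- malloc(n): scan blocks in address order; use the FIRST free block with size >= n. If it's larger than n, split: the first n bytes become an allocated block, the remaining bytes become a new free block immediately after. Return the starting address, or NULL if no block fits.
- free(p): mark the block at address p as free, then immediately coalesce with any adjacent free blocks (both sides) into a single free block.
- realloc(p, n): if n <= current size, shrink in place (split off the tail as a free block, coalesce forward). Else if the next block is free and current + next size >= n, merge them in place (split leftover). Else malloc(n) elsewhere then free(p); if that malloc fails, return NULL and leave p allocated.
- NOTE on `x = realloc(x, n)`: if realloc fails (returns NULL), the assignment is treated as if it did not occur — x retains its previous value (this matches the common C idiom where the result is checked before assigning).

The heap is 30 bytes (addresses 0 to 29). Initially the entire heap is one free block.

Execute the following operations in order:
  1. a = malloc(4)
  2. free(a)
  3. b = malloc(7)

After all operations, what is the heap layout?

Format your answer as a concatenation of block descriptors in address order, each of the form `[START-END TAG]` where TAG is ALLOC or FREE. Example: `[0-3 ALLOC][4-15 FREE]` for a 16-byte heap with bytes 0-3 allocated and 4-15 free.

Op 1: a = malloc(4) -> a = 0; heap: [0-3 ALLOC][4-29 FREE]
Op 2: free(a) -> (freed a); heap: [0-29 FREE]
Op 3: b = malloc(7) -> b = 0; heap: [0-6 ALLOC][7-29 FREE]

Answer: [0-6 ALLOC][7-29 FREE]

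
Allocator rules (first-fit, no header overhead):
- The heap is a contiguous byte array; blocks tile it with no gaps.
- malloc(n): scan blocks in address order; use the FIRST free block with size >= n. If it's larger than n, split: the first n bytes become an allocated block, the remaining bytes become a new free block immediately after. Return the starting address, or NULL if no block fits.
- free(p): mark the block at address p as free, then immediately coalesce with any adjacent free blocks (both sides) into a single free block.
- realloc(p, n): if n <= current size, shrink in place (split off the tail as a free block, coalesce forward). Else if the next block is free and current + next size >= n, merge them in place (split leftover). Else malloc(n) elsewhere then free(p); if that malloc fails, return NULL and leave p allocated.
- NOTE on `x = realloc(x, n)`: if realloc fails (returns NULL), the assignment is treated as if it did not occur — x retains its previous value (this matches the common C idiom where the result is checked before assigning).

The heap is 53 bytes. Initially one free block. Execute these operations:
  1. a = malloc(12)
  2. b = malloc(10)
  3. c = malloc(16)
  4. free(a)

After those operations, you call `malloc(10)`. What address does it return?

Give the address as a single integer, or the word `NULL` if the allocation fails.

Op 1: a = malloc(12) -> a = 0; heap: [0-11 ALLOC][12-52 FREE]
Op 2: b = malloc(10) -> b = 12; heap: [0-11 ALLOC][12-21 ALLOC][22-52 FREE]
Op 3: c = malloc(16) -> c = 22; heap: [0-11 ALLOC][12-21 ALLOC][22-37 ALLOC][38-52 FREE]
Op 4: free(a) -> (freed a); heap: [0-11 FREE][12-21 ALLOC][22-37 ALLOC][38-52 FREE]
malloc(10): first-fit scan over [0-11 FREE][12-21 ALLOC][22-37 ALLOC][38-52 FREE] -> 0

Answer: 0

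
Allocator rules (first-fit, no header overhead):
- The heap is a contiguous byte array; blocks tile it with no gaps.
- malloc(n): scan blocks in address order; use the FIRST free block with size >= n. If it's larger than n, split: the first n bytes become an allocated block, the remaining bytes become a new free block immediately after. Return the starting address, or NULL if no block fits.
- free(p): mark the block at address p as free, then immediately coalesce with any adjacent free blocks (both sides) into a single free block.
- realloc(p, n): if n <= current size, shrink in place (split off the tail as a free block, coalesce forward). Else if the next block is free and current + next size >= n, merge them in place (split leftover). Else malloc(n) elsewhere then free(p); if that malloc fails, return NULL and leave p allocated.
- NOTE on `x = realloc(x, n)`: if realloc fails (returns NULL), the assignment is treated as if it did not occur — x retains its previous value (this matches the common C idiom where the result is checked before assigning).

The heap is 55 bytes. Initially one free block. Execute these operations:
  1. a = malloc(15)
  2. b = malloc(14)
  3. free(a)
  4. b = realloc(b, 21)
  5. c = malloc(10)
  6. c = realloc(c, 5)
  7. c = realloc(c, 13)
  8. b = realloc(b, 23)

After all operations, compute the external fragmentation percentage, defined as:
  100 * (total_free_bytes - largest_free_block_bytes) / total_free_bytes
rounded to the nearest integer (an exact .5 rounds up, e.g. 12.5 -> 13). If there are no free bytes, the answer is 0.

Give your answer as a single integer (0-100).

Op 1: a = malloc(15) -> a = 0; heap: [0-14 ALLOC][15-54 FREE]
Op 2: b = malloc(14) -> b = 15; heap: [0-14 ALLOC][15-28 ALLOC][29-54 FREE]
Op 3: free(a) -> (freed a); heap: [0-14 FREE][15-28 ALLOC][29-54 FREE]
Op 4: b = realloc(b, 21) -> b = 15; heap: [0-14 FREE][15-35 ALLOC][36-54 FREE]
Op 5: c = malloc(10) -> c = 0; heap: [0-9 ALLOC][10-14 FREE][15-35 ALLOC][36-54 FREE]
Op 6: c = realloc(c, 5) -> c = 0; heap: [0-4 ALLOC][5-14 FREE][15-35 ALLOC][36-54 FREE]
Op 7: c = realloc(c, 13) -> c = 0; heap: [0-12 ALLOC][13-14 FREE][15-35 ALLOC][36-54 FREE]
Op 8: b = realloc(b, 23) -> b = 15; heap: [0-12 ALLOC][13-14 FREE][15-37 ALLOC][38-54 FREE]
Free blocks: [2 17] total_free=19 largest=17 -> 100*(19-17)/19 = 200/19 ≈ 10.526 -> rounds to 11

Answer: 11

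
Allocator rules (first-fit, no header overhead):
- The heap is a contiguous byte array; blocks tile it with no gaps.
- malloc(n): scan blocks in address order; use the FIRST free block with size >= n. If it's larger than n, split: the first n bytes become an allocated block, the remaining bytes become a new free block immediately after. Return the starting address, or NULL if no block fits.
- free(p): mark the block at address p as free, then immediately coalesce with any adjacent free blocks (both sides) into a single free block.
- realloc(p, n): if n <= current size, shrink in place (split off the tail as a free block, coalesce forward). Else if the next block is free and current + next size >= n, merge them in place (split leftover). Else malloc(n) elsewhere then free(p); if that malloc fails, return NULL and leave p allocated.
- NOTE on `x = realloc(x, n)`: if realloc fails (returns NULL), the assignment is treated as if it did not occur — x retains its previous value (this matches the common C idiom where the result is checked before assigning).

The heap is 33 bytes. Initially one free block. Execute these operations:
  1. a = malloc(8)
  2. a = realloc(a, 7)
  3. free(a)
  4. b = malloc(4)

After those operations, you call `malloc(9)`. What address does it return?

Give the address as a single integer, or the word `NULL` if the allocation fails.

Answer: 4

Derivation:
Op 1: a = malloc(8) -> a = 0; heap: [0-7 ALLOC][8-32 FREE]
Op 2: a = realloc(a, 7) -> a = 0; heap: [0-6 ALLOC][7-32 FREE]
Op 3: free(a) -> (freed a); heap: [0-32 FREE]
Op 4: b = malloc(4) -> b = 0; heap: [0-3 ALLOC][4-32 FREE]
malloc(9): first-fit scan over [0-3 ALLOC][4-32 FREE] -> 4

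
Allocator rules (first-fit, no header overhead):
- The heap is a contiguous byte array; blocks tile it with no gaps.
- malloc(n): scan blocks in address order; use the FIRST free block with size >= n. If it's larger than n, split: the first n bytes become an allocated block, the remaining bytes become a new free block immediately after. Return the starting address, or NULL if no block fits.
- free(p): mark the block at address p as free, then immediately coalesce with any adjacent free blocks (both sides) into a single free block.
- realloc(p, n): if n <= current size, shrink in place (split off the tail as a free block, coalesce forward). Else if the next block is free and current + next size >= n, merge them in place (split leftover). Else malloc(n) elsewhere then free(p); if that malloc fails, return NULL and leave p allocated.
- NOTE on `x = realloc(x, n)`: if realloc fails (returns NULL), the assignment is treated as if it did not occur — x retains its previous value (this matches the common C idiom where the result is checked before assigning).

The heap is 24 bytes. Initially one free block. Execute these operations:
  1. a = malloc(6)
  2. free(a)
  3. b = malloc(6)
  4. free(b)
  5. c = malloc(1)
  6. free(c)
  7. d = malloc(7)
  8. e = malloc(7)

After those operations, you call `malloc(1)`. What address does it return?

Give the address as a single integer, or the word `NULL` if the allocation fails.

Op 1: a = malloc(6) -> a = 0; heap: [0-5 ALLOC][6-23 FREE]
Op 2: free(a) -> (freed a); heap: [0-23 FREE]
Op 3: b = malloc(6) -> b = 0; heap: [0-5 ALLOC][6-23 FREE]
Op 4: free(b) -> (freed b); heap: [0-23 FREE]
Op 5: c = malloc(1) -> c = 0; heap: [0-0 ALLOC][1-23 FREE]
Op 6: free(c) -> (freed c); heap: [0-23 FREE]
Op 7: d = malloc(7) -> d = 0; heap: [0-6 ALLOC][7-23 FREE]
Op 8: e = malloc(7) -> e = 7; heap: [0-6 ALLOC][7-13 ALLOC][14-23 FREE]
malloc(1): first-fit scan over [0-6 ALLOC][7-13 ALLOC][14-23 FREE] -> 14

Answer: 14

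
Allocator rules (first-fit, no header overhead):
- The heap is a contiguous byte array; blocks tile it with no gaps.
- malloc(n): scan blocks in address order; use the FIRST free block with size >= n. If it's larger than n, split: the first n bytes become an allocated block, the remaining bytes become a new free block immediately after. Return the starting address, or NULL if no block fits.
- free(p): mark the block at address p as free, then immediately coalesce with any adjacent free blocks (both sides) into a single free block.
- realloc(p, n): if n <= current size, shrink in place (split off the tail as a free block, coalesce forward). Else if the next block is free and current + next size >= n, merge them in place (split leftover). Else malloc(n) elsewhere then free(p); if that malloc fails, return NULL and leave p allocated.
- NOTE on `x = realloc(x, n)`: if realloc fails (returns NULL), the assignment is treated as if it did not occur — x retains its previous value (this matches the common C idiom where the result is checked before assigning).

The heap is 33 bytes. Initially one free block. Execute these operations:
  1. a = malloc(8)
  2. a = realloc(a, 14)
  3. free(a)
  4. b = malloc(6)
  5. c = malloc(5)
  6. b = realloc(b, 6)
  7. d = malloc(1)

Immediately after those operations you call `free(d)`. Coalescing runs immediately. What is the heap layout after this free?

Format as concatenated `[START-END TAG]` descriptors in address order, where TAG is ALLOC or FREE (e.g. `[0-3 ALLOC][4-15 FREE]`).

Answer: [0-5 ALLOC][6-10 ALLOC][11-32 FREE]

Derivation:
Op 1: a = malloc(8) -> a = 0; heap: [0-7 ALLOC][8-32 FREE]
Op 2: a = realloc(a, 14) -> a = 0; heap: [0-13 ALLOC][14-32 FREE]
Op 3: free(a) -> (freed a); heap: [0-32 FREE]
Op 4: b = malloc(6) -> b = 0; heap: [0-5 ALLOC][6-32 FREE]
Op 5: c = malloc(5) -> c = 6; heap: [0-5 ALLOC][6-10 ALLOC][11-32 FREE]
Op 6: b = realloc(b, 6) -> b = 0; heap: [0-5 ALLOC][6-10 ALLOC][11-32 FREE]
Op 7: d = malloc(1) -> d = 11; heap: [0-5 ALLOC][6-10 ALLOC][11-11 ALLOC][12-32 FREE]
free(d): d = 11 -> block [11-11 ALLOC]; mark free, coalesce with adjacent free neighbors -> [0-5 ALLOC][6-10 ALLOC][11-32 FREE]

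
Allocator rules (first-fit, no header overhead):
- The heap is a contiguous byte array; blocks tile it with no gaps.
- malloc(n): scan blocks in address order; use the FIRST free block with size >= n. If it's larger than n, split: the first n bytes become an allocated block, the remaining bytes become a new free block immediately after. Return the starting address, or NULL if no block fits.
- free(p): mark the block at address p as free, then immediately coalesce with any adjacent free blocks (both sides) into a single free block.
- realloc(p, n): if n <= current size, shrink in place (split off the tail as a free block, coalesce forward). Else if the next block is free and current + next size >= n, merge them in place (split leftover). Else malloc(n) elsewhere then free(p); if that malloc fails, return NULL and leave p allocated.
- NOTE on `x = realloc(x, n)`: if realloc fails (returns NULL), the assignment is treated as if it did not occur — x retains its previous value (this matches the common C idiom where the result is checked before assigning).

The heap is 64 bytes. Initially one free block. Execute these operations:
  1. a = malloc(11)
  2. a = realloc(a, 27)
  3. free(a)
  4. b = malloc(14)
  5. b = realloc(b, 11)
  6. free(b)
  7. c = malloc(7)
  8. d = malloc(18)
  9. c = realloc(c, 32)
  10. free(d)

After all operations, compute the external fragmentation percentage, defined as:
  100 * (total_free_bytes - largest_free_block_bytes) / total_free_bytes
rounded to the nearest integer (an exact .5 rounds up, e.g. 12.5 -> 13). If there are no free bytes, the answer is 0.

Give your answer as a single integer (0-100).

Op 1: a = malloc(11) -> a = 0; heap: [0-10 ALLOC][11-63 FREE]
Op 2: a = realloc(a, 27) -> a = 0; heap: [0-26 ALLOC][27-63 FREE]
Op 3: free(a) -> (freed a); heap: [0-63 FREE]
Op 4: b = malloc(14) -> b = 0; heap: [0-13 ALLOC][14-63 FREE]
Op 5: b = realloc(b, 11) -> b = 0; heap: [0-10 ALLOC][11-63 FREE]
Op 6: free(b) -> (freed b); heap: [0-63 FREE]
Op 7: c = malloc(7) -> c = 0; heap: [0-6 ALLOC][7-63 FREE]
Op 8: d = malloc(18) -> d = 7; heap: [0-6 ALLOC][7-24 ALLOC][25-63 FREE]
Op 9: c = realloc(c, 32) -> c = 25; heap: [0-6 FREE][7-24 ALLOC][25-56 ALLOC][57-63 FREE]
Op 10: free(d) -> (freed d); heap: [0-24 FREE][25-56 ALLOC][57-63 FREE]
Free blocks: [25 7] total_free=32 largest=25 -> 100*(32-25)/32 = 700/32 = 21.875 -> rounds to 22

Answer: 22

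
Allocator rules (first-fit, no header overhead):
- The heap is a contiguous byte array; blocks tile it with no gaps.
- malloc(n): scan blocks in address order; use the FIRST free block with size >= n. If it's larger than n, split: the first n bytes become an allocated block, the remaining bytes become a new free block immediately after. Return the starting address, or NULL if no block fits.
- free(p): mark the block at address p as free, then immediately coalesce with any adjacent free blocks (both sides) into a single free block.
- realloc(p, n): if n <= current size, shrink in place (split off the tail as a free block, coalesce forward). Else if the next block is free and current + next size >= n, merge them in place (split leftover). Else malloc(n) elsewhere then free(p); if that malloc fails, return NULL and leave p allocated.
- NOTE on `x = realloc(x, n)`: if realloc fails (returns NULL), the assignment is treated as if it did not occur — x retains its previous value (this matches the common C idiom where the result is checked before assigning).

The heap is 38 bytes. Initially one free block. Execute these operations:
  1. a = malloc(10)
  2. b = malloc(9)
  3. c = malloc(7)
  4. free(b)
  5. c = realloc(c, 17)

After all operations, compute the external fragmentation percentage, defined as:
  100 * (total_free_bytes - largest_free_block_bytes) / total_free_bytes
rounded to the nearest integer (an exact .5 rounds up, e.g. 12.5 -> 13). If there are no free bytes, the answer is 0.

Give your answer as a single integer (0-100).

Op 1: a = malloc(10) -> a = 0; heap: [0-9 ALLOC][10-37 FREE]
Op 2: b = malloc(9) -> b = 10; heap: [0-9 ALLOC][10-18 ALLOC][19-37 FREE]
Op 3: c = malloc(7) -> c = 19; heap: [0-9 ALLOC][10-18 ALLOC][19-25 ALLOC][26-37 FREE]
Op 4: free(b) -> (freed b); heap: [0-9 ALLOC][10-18 FREE][19-25 ALLOC][26-37 FREE]
Op 5: c = realloc(c, 17) -> c = 19; heap: [0-9 ALLOC][10-18 FREE][19-35 ALLOC][36-37 FREE]
Free blocks: [9 2] total_free=11 largest=9 -> 100*(11-9)/11 = 200/11 ≈ 18.182 -> rounds to 18

Answer: 18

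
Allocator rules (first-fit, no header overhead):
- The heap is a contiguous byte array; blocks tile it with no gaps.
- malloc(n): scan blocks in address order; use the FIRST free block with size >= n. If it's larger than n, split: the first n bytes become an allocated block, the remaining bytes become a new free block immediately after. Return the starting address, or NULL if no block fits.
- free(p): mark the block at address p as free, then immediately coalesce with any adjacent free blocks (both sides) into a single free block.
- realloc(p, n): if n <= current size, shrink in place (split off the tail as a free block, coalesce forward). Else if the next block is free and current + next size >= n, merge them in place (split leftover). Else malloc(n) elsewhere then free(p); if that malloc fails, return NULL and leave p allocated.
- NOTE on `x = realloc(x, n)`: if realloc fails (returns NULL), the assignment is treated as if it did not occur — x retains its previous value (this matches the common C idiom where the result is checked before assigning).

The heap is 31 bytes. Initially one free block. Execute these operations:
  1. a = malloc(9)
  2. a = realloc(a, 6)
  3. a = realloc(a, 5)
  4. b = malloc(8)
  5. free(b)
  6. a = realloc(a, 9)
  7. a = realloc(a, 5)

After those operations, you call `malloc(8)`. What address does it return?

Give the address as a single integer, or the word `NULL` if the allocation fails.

Answer: 5

Derivation:
Op 1: a = malloc(9) -> a = 0; heap: [0-8 ALLOC][9-30 FREE]
Op 2: a = realloc(a, 6) -> a = 0; heap: [0-5 ALLOC][6-30 FREE]
Op 3: a = realloc(a, 5) -> a = 0; heap: [0-4 ALLOC][5-30 FREE]
Op 4: b = malloc(8) -> b = 5; heap: [0-4 ALLOC][5-12 ALLOC][13-30 FREE]
Op 5: free(b) -> (freed b); heap: [0-4 ALLOC][5-30 FREE]
Op 6: a = realloc(a, 9) -> a = 0; heap: [0-8 ALLOC][9-30 FREE]
Op 7: a = realloc(a, 5) -> a = 0; heap: [0-4 ALLOC][5-30 FREE]
malloc(8): first-fit scan over [0-4 ALLOC][5-30 FREE] -> 5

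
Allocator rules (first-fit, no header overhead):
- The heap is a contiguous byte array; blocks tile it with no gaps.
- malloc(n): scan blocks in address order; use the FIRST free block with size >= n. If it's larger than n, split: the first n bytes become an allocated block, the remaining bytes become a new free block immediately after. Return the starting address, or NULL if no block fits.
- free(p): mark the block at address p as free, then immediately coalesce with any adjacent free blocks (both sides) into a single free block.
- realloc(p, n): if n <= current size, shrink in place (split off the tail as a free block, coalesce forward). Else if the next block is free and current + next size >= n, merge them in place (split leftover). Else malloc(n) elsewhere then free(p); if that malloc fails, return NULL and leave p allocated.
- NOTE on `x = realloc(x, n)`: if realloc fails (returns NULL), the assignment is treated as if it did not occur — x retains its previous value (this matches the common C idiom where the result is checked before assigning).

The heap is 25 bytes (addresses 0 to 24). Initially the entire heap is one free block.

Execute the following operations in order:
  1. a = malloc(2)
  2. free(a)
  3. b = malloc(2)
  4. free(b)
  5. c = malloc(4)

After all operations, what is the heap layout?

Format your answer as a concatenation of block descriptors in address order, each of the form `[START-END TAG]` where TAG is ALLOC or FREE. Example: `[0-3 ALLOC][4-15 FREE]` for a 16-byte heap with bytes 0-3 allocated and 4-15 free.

Answer: [0-3 ALLOC][4-24 FREE]

Derivation:
Op 1: a = malloc(2) -> a = 0; heap: [0-1 ALLOC][2-24 FREE]
Op 2: free(a) -> (freed a); heap: [0-24 FREE]
Op 3: b = malloc(2) -> b = 0; heap: [0-1 ALLOC][2-24 FREE]
Op 4: free(b) -> (freed b); heap: [0-24 FREE]
Op 5: c = malloc(4) -> c = 0; heap: [0-3 ALLOC][4-24 FREE]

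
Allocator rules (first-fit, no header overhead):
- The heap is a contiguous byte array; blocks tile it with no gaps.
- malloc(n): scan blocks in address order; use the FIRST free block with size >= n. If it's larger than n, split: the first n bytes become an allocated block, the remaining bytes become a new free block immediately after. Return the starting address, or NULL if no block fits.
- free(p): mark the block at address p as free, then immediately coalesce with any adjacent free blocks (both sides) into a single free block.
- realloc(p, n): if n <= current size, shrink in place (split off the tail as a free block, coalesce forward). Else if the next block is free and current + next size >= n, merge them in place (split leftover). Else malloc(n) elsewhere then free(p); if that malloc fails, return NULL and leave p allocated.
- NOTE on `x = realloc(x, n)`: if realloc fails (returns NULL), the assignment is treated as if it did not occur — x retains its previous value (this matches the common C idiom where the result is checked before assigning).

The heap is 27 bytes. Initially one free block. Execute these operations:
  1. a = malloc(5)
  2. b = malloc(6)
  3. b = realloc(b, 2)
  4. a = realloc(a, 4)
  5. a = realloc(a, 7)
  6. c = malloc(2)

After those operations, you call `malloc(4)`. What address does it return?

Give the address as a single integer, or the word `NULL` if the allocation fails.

Op 1: a = malloc(5) -> a = 0; heap: [0-4 ALLOC][5-26 FREE]
Op 2: b = malloc(6) -> b = 5; heap: [0-4 ALLOC][5-10 ALLOC][11-26 FREE]
Op 3: b = realloc(b, 2) -> b = 5; heap: [0-4 ALLOC][5-6 ALLOC][7-26 FREE]
Op 4: a = realloc(a, 4) -> a = 0; heap: [0-3 ALLOC][4-4 FREE][5-6 ALLOC][7-26 FREE]
Op 5: a = realloc(a, 7) -> a = 7; heap: [0-4 FREE][5-6 ALLOC][7-13 ALLOC][14-26 FREE]
Op 6: c = malloc(2) -> c = 0; heap: [0-1 ALLOC][2-4 FREE][5-6 ALLOC][7-13 ALLOC][14-26 FREE]
malloc(4): first-fit scan over [0-1 ALLOC][2-4 FREE][5-6 ALLOC][7-13 ALLOC][14-26 FREE] -> 14

Answer: 14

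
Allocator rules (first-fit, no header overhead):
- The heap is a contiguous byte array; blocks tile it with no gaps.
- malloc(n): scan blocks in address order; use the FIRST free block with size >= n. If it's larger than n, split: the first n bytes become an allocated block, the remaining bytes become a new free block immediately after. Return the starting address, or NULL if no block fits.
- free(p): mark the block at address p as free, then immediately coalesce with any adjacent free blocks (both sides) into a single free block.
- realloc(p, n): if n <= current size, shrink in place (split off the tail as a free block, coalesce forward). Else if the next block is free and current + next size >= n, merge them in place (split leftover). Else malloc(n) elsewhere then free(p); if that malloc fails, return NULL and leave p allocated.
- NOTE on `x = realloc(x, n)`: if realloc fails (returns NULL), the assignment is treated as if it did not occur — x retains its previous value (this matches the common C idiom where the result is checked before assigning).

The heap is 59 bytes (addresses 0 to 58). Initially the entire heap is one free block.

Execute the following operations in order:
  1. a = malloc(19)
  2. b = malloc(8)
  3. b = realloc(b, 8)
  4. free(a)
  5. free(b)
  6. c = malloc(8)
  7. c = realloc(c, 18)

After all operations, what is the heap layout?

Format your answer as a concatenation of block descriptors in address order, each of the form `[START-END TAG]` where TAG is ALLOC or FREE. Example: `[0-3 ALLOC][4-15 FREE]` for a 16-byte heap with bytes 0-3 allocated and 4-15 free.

Op 1: a = malloc(19) -> a = 0; heap: [0-18 ALLOC][19-58 FREE]
Op 2: b = malloc(8) -> b = 19; heap: [0-18 ALLOC][19-26 ALLOC][27-58 FREE]
Op 3: b = realloc(b, 8) -> b = 19; heap: [0-18 ALLOC][19-26 ALLOC][27-58 FREE]
Op 4: free(a) -> (freed a); heap: [0-18 FREE][19-26 ALLOC][27-58 FREE]
Op 5: free(b) -> (freed b); heap: [0-58 FREE]
Op 6: c = malloc(8) -> c = 0; heap: [0-7 ALLOC][8-58 FREE]
Op 7: c = realloc(c, 18) -> c = 0; heap: [0-17 ALLOC][18-58 FREE]

Answer: [0-17 ALLOC][18-58 FREE]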